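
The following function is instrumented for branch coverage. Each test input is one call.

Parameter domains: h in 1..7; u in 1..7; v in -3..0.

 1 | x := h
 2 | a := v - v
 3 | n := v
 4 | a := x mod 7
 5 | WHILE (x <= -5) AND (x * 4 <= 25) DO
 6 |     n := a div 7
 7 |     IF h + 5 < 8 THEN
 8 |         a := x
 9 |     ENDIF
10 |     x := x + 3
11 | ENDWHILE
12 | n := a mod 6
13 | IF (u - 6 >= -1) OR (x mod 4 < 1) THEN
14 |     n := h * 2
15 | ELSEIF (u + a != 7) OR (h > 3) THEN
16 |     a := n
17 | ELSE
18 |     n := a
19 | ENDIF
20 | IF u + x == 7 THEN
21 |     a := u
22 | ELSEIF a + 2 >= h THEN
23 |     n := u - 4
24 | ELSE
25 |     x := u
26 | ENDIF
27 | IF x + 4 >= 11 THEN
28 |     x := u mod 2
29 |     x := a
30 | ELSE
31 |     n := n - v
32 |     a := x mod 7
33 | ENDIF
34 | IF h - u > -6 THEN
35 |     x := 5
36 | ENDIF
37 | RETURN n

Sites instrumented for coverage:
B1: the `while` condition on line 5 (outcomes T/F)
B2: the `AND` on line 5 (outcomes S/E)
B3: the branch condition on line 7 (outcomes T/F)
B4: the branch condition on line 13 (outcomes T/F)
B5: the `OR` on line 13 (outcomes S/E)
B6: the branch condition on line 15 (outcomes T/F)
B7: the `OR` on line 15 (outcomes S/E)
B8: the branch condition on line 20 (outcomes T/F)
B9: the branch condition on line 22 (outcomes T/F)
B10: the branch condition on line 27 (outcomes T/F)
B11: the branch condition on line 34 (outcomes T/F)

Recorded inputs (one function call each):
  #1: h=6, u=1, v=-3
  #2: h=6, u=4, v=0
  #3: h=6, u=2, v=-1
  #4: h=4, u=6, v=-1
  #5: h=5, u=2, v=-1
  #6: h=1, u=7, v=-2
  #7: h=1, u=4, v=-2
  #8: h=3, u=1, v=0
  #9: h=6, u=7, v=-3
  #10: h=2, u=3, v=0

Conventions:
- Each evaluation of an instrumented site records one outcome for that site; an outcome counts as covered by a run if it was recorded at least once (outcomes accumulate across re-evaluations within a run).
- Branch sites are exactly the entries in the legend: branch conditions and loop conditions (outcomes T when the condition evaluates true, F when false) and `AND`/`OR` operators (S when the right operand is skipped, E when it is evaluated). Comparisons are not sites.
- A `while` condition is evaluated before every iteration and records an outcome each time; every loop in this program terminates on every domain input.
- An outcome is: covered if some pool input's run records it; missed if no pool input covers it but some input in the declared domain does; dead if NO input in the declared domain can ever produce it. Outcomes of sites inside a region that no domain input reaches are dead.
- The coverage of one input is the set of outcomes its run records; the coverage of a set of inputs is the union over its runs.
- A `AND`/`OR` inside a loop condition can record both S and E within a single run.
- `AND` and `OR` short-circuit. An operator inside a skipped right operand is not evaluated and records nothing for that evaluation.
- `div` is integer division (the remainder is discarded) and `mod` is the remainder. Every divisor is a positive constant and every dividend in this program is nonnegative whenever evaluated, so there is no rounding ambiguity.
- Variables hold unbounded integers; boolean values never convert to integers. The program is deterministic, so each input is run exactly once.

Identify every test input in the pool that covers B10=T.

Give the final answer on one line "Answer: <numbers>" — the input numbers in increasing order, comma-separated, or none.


input #1 (h=6, u=1, v=-3): never hits B10=T
input #2 (h=6, u=4, v=0): never hits B10=T
input #3 (h=6, u=2, v=-1): never hits B10=T
input #4 (h=4, u=6, v=-1): never hits B10=T
input #5 (h=5, u=2, v=-1): never hits B10=T
input #6 (h=1, u=7, v=-2): never hits B10=T
input #7 (h=1, u=4, v=-2): never hits B10=T
input #8 (h=3, u=1, v=0): never hits B10=T
input #9 (h=6, u=7, v=-3): never hits B10=T
input #10 (h=2, u=3, v=0): never hits B10=T
Answer: none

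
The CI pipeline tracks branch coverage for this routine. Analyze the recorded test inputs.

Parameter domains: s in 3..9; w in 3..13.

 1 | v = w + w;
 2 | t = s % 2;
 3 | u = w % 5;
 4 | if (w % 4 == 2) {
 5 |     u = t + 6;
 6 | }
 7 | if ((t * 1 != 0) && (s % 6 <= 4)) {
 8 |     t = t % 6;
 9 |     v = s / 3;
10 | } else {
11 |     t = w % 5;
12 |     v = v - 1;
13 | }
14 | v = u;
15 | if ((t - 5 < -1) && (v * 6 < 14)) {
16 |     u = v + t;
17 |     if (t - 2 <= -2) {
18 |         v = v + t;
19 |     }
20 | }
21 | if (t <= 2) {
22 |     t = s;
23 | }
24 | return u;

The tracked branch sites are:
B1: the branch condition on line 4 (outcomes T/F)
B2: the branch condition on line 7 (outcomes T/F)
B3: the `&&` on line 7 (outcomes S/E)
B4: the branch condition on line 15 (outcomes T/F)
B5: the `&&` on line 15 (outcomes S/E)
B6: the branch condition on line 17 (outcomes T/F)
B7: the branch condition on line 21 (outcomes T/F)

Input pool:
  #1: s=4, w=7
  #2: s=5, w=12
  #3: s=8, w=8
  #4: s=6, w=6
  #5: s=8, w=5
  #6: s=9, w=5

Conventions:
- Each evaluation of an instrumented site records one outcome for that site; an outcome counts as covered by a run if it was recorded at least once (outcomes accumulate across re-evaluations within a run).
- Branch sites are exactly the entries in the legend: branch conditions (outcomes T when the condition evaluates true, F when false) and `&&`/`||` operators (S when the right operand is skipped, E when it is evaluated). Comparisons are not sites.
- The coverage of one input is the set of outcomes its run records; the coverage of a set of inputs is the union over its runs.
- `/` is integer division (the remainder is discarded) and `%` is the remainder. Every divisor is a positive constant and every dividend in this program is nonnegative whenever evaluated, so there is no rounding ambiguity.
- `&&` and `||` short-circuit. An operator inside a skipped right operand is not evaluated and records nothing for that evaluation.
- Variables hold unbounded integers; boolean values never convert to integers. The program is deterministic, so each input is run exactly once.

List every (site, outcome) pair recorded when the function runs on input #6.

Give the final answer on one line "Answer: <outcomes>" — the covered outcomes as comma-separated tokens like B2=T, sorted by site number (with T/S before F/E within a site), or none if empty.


Tracing the run of input #6 (s=9, w=5):
  B1->F, B3->E, B2->T, B5->E, B4->T, B6->F, B7->T
deduplicating events, the covered set is: B1=F, B2=T, B3=E, B4=T, B5=E, B6=F, B7=T
Answer: B1=F, B2=T, B3=E, B4=T, B5=E, B6=F, B7=T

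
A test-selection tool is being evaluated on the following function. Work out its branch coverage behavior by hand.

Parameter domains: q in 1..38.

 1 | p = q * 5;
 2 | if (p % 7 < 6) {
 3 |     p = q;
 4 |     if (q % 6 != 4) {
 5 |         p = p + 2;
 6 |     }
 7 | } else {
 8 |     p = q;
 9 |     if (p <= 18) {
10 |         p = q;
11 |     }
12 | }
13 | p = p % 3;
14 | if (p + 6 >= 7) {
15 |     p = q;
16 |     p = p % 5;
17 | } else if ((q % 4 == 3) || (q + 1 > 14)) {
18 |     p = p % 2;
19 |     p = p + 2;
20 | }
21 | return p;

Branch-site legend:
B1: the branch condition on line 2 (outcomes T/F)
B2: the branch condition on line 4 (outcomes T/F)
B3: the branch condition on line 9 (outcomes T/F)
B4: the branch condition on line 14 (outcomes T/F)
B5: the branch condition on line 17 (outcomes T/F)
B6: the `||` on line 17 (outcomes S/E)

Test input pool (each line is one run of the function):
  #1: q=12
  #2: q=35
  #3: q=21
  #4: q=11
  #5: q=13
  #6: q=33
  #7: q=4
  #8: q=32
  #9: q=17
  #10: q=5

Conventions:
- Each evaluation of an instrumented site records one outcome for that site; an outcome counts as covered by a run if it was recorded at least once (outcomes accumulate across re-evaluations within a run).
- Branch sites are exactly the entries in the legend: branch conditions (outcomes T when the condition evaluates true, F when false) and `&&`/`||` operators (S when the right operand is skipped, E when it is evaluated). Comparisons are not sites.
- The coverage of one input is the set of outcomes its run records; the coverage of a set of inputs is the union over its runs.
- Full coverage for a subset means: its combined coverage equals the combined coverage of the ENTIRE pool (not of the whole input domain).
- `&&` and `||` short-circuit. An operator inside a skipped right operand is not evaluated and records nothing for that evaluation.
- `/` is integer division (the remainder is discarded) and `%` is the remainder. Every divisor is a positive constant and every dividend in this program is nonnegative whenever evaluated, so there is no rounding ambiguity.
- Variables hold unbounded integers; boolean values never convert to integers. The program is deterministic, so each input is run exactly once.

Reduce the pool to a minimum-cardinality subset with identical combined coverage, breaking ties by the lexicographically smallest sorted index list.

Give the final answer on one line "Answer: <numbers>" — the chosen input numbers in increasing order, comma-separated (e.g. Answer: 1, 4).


run #1 (q=12) records B1=T, B2=T, B4=T
run #2 (q=35) records B1=T, B2=T, B4=T
run #3 (q=21) records B1=T, B2=T, B4=T
run #4 (q=11) records B1=F, B3=T, B4=T
run #5 (q=13) records B1=T, B2=T, B4=F, B5=F, B6=E
run #6 (q=33) records B1=T, B2=T, B4=T
run #7 (q=4) records B1=F, B3=T, B4=T
run #8 (q=32) records B1=F, B3=F, B4=T
run #9 (q=17) records B1=T, B2=T, B4=T
run #10 (q=5) records B1=T, B2=T, B4=T
together the pool reaches 9 outcomes: B1=T, B1=F, B2=T, B3=T, B3=F, B4=T, B4=F, B5=F, B6=E
no size-1 subset reaches all 9 outcomes (best union: 5/9)
no size-2 subset reaches all 9 outcomes (best union: 8/9)
the canonical winner is {4, 5, 8}: size 3, full 9-outcome coverage, earliest index list among size-3 covers
Answer: 4, 5, 8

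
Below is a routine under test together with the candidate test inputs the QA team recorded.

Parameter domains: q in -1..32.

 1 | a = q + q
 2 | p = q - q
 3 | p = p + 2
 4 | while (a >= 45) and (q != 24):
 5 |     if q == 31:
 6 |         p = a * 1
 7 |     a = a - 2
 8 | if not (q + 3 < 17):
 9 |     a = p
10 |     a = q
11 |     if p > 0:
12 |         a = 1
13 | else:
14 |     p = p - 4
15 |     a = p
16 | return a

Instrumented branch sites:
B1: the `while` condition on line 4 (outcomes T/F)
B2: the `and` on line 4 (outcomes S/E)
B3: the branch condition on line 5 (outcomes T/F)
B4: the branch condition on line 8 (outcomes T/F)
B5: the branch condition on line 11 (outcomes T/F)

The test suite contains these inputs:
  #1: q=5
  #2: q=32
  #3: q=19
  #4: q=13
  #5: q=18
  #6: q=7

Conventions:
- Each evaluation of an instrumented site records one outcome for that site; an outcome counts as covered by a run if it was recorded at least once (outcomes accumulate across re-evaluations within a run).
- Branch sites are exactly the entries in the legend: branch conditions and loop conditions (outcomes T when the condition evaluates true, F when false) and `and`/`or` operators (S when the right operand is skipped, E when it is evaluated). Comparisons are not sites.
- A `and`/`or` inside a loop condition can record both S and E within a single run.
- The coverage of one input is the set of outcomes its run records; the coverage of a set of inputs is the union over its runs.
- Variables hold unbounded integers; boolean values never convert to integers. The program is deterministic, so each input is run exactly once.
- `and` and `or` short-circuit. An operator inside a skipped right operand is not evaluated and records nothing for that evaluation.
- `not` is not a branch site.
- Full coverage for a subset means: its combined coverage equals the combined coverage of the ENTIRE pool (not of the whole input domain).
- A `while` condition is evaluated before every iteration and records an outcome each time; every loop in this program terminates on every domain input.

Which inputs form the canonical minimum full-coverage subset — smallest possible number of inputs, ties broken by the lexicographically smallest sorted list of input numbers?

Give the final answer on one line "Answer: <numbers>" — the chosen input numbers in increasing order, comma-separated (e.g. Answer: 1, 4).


input #1 (q=5): events B2->S, B1->F, B4->F; covers B1=F, B2=S, B4=F
input #2 (q=32): events B2->E, B1->T, B3->F, B2->E, B1->T, B3->F, B2->E, B1->T, B3->F, B2->E, B1->T, B3->F, B2->E, B1->T, ...; covers B1=T, B1=F, B2=S, B2=E, B3=F, B4=T, B5=T
input #3 (q=19): events B2->S, B1->F, B4->T, B5->T; covers B1=F, B2=S, B4=T, B5=T
input #4 (q=13): events B2->S, B1->F, B4->F; covers B1=F, B2=S, B4=F
input #5 (q=18): events B2->S, B1->F, B4->T, B5->T; covers B1=F, B2=S, B4=T, B5=T
input #6 (q=7): events B2->S, B1->F, B4->F; covers B1=F, B2=S, B4=F
together the pool reaches 8 outcomes: B1=T, B1=F, B2=S, B2=E, B3=F, B4=T, B4=F, B5=T
every size-1 subset falls short of the 8 outcomes (best: 7/8)
at size 2, {1, 2} reaches all 8 outcomes; every lexicographically earlier size-2 subset fails
Answer: 1, 2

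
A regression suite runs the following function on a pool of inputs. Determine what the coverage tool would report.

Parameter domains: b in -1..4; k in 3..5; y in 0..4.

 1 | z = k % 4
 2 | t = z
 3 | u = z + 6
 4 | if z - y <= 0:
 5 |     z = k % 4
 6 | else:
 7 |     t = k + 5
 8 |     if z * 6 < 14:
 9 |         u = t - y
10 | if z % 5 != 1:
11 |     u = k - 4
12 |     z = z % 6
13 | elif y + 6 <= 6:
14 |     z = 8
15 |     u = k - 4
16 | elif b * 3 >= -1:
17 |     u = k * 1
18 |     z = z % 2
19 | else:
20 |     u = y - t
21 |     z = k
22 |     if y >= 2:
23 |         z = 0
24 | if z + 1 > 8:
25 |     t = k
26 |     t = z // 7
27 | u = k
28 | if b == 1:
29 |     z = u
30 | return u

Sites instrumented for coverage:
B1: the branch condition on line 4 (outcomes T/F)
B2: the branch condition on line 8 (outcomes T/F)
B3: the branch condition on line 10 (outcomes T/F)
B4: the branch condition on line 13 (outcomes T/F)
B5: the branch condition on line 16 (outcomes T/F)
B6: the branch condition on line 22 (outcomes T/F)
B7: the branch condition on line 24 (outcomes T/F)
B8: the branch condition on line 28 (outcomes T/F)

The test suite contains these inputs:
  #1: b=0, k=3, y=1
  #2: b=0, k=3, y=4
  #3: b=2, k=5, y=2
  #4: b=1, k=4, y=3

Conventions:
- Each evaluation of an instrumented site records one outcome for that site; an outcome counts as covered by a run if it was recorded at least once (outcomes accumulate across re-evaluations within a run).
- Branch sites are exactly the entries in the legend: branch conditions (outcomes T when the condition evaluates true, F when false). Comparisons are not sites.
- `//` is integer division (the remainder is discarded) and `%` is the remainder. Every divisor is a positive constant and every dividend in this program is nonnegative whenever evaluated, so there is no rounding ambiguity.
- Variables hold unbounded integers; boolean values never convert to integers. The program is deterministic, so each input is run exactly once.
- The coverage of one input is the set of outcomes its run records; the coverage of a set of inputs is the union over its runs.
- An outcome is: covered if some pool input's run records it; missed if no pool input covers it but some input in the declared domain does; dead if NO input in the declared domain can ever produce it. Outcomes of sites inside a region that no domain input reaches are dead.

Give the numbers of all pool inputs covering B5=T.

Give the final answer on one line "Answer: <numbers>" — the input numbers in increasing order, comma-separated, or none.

input #1 (b=0, k=3, y=1): misses B5=T
input #2 (b=0, k=3, y=4): misses B5=T
input #3 (b=2, k=5, y=2): covers B5=T
input #4 (b=1, k=4, y=3): misses B5=T

Answer: 3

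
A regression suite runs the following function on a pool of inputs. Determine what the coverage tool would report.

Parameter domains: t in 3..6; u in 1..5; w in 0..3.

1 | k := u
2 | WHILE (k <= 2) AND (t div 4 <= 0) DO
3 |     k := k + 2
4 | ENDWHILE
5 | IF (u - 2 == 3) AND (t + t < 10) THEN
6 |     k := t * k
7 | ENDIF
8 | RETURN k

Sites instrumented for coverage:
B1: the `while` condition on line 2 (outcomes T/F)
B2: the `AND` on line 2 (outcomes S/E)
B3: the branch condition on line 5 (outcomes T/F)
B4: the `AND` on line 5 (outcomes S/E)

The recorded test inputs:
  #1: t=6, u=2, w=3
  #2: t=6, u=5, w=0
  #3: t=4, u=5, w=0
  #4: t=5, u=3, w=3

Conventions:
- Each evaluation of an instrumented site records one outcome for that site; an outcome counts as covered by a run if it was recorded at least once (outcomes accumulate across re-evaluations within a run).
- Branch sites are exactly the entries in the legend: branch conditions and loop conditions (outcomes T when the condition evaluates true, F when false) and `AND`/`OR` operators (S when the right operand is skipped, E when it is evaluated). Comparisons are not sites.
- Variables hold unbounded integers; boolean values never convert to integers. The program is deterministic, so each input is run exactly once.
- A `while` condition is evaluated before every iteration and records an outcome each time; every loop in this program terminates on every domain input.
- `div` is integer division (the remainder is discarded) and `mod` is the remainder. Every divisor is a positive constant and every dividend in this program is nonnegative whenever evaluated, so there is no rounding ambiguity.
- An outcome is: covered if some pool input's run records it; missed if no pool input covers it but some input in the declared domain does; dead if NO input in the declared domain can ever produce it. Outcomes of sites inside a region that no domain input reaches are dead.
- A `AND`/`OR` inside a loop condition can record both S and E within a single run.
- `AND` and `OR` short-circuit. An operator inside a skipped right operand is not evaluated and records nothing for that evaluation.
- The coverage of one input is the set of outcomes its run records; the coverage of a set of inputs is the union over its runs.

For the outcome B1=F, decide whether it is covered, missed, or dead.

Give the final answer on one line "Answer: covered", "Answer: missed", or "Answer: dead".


B1=F is recorded by pool input(s) 1, 2, 3, 4 -> covered
Answer: covered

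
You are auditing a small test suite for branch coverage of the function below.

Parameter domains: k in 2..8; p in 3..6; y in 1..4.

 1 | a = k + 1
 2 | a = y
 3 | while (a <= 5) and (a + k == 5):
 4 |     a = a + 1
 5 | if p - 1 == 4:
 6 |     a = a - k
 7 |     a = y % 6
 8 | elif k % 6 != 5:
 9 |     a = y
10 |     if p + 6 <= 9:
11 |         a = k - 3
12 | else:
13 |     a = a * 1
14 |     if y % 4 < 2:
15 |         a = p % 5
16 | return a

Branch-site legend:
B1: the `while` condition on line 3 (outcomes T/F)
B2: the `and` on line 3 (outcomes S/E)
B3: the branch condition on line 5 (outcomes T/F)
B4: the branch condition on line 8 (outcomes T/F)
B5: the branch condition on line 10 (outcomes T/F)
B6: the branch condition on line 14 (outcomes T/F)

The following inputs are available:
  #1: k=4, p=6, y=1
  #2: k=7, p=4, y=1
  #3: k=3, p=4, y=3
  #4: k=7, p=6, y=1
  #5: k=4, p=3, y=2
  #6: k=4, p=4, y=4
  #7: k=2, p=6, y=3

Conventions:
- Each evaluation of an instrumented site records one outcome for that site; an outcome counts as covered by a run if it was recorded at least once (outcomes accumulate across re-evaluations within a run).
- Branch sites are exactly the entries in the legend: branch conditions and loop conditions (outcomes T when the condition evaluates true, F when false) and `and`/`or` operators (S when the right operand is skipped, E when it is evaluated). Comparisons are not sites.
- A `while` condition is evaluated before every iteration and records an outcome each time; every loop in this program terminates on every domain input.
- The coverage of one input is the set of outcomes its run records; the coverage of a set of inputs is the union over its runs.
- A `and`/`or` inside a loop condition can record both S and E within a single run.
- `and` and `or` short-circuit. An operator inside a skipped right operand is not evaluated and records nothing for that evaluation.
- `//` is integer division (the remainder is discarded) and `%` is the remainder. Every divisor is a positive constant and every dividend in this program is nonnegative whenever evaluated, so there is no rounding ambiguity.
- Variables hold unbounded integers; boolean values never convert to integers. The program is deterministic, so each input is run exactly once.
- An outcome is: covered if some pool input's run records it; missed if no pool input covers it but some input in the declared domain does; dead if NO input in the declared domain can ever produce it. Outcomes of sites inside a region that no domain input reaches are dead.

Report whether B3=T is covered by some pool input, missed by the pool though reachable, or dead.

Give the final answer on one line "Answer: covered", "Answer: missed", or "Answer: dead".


no pool input records B3=T
but domain input (k=2, p=5, y=1) does record it -> reachable, so missed
Answer: missed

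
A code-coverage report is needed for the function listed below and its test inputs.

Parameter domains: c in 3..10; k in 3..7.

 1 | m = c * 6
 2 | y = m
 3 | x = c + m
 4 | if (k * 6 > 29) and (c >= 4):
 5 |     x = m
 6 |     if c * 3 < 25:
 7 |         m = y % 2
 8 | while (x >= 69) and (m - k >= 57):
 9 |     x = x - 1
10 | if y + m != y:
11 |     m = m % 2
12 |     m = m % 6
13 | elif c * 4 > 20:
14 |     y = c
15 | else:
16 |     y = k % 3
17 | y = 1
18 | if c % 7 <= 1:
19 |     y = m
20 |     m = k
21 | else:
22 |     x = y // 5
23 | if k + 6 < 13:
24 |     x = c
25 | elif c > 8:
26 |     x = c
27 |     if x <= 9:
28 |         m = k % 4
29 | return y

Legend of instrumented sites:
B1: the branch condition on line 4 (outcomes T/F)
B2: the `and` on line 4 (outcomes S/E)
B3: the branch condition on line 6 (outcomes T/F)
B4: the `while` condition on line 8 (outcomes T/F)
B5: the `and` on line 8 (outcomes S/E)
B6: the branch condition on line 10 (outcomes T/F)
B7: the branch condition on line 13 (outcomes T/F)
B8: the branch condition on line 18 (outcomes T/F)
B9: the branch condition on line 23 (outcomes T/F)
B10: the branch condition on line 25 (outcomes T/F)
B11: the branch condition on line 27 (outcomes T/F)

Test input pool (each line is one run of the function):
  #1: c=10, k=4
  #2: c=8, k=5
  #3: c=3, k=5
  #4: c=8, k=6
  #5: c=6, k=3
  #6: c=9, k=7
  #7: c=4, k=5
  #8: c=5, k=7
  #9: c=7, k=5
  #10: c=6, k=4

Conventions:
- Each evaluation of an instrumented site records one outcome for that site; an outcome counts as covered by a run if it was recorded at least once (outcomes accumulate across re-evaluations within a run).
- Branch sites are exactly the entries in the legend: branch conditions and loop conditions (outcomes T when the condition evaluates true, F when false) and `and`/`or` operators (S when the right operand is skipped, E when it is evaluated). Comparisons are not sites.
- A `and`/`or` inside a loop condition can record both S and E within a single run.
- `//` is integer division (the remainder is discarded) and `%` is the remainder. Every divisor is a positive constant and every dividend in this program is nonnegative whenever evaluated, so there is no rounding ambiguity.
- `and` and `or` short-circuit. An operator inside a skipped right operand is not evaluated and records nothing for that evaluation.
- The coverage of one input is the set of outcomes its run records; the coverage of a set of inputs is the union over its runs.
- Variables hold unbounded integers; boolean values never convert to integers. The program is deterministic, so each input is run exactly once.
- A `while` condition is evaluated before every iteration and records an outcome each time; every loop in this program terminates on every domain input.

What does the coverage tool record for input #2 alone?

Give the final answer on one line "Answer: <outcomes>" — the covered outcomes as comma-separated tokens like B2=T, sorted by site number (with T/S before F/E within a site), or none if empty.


Simulating input #2 (c=8, k=5) step by step:
  B2->E, B1->T, B3->T, B5->S, B4->F, B6->F, B7->T, B8->T, B9->T
distinct outcomes covered: B1=T, B2=E, B3=T, B4=F, B5=S, B6=F, B7=T, B8=T, B9=T
Answer: B1=T, B2=E, B3=T, B4=F, B5=S, B6=F, B7=T, B8=T, B9=T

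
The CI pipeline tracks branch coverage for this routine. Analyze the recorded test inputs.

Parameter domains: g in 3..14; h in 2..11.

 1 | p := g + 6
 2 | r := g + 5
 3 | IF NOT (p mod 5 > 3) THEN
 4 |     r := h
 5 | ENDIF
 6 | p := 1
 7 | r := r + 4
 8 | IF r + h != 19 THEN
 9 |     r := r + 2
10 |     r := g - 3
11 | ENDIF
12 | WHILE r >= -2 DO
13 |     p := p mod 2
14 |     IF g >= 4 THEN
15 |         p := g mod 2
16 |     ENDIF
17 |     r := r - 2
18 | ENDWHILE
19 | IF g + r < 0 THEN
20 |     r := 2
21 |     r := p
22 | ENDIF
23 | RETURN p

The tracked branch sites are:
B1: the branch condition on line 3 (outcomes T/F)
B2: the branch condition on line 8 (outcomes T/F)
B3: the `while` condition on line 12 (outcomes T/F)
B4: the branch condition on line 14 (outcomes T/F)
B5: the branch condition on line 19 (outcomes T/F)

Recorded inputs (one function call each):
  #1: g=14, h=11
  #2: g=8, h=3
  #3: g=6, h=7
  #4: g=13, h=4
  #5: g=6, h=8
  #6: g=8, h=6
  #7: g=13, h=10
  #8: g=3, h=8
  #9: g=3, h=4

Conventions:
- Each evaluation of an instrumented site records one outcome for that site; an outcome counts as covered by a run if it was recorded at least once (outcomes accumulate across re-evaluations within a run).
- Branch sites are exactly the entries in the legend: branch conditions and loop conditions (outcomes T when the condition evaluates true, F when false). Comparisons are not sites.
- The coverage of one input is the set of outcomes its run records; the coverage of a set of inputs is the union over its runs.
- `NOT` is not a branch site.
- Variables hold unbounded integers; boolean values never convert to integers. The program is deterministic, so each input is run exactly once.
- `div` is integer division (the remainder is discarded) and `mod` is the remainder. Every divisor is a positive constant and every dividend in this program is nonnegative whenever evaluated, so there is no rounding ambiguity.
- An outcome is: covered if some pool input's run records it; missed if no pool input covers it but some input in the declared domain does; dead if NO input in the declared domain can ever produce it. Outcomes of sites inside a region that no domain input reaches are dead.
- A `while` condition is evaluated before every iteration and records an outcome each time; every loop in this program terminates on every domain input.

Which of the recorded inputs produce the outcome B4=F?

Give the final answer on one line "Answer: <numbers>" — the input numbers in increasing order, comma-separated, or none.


input #1 (g=14, h=11): does not produce B4=F
input #2 (g=8, h=3): does not produce B4=F
input #3 (g=6, h=7): does not produce B4=F
input #4 (g=13, h=4): does not produce B4=F
input #5 (g=6, h=8): does not produce B4=F
input #6 (g=8, h=6): does not produce B4=F
input #7 (g=13, h=10): does not produce B4=F
input #8 (g=3, h=8): produces B4=F
input #9 (g=3, h=4): produces B4=F
Answer: 8, 9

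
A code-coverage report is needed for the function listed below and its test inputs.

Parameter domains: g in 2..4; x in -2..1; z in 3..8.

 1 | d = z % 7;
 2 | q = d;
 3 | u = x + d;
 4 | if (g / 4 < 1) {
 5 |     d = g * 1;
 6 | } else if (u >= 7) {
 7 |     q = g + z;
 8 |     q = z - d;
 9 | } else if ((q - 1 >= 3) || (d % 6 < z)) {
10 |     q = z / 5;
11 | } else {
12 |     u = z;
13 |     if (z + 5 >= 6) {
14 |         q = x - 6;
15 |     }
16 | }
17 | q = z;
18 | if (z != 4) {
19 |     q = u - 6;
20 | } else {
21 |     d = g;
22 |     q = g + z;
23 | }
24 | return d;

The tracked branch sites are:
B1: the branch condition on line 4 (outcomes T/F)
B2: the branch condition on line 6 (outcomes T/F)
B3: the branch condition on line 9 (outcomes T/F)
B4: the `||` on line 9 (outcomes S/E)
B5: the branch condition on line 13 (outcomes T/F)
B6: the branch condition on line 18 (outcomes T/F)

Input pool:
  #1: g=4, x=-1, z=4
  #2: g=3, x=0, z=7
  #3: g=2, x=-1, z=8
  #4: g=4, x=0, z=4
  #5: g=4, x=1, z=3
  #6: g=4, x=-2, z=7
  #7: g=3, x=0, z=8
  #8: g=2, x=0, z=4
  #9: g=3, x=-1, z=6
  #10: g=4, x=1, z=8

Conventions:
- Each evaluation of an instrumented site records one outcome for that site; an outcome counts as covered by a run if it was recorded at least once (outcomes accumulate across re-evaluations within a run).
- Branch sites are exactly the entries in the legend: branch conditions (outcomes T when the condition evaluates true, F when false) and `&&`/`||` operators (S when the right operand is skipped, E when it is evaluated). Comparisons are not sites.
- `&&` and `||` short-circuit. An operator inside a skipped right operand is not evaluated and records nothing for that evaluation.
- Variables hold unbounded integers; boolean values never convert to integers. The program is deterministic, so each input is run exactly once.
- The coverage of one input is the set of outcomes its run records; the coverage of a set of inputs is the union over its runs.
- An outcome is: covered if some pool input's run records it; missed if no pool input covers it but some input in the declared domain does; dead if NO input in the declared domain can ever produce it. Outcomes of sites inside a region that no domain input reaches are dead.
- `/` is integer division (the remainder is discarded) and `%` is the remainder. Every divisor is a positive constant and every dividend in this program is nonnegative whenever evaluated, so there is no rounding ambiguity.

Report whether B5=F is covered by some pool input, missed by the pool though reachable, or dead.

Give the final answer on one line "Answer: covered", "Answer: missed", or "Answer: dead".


no pool input records B5=F
checking all 72 inputs in the declared domain: B5=F is never recorded -> dead
Answer: dead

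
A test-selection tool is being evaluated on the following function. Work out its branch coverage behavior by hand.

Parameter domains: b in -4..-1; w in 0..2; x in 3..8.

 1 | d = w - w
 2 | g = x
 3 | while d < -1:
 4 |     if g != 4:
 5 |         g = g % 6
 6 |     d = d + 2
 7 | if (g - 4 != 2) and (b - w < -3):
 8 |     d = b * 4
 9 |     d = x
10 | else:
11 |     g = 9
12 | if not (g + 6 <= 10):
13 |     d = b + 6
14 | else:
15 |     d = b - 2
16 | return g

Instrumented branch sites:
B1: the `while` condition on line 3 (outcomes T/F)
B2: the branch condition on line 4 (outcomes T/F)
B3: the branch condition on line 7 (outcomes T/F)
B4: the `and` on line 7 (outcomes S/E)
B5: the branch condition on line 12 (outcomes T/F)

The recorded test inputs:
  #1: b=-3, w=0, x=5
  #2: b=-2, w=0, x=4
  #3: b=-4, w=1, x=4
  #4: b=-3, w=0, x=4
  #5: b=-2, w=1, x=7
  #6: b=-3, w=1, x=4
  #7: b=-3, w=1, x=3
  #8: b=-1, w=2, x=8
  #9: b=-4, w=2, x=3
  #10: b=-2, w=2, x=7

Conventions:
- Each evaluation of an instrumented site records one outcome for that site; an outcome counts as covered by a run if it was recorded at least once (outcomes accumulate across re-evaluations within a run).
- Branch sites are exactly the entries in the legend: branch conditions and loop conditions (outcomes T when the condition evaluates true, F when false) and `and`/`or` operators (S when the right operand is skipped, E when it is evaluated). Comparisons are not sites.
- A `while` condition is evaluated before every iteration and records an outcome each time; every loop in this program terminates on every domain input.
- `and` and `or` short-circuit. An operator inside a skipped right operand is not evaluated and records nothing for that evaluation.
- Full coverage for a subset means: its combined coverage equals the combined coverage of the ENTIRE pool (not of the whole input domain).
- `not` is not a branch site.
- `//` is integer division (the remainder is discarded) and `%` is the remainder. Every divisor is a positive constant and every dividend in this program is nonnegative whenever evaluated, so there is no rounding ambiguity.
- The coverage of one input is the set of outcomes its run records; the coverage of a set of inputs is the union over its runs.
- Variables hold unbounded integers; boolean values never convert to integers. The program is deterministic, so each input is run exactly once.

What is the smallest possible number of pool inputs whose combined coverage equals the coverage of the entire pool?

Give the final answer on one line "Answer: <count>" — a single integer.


run #1 (b=-3, w=0, x=5) records B1=F, B3=F, B4=E, B5=T
run #2 (b=-2, w=0, x=4) records B1=F, B3=F, B4=E, B5=T
run #3 (b=-4, w=1, x=4) records B1=F, B3=T, B4=E, B5=F
run #4 (b=-3, w=0, x=4) records B1=F, B3=F, B4=E, B5=T
run #5 (b=-2, w=1, x=7) records B1=F, B3=F, B4=E, B5=T
run #6 (b=-3, w=1, x=4) records B1=F, B3=T, B4=E, B5=F
run #7 (b=-3, w=1, x=3) records B1=F, B3=T, B4=E, B5=F
run #8 (b=-1, w=2, x=8) records B1=F, B3=F, B4=E, B5=T
run #9 (b=-4, w=2, x=3) records B1=F, B3=T, B4=E, B5=F
run #10 (b=-2, w=2, x=7) records B1=F, B3=T, B4=E, B5=T
together the pool reaches 6 outcomes: B1=F, B3=T, B3=F, B4=E, B5=T, B5=F
every size-1 subset falls short of the 6 outcomes (best: 4/6)
the canonical winner is {1, 3}: size 2, full 6-outcome coverage, earliest index list among size-2 covers
Answer: 2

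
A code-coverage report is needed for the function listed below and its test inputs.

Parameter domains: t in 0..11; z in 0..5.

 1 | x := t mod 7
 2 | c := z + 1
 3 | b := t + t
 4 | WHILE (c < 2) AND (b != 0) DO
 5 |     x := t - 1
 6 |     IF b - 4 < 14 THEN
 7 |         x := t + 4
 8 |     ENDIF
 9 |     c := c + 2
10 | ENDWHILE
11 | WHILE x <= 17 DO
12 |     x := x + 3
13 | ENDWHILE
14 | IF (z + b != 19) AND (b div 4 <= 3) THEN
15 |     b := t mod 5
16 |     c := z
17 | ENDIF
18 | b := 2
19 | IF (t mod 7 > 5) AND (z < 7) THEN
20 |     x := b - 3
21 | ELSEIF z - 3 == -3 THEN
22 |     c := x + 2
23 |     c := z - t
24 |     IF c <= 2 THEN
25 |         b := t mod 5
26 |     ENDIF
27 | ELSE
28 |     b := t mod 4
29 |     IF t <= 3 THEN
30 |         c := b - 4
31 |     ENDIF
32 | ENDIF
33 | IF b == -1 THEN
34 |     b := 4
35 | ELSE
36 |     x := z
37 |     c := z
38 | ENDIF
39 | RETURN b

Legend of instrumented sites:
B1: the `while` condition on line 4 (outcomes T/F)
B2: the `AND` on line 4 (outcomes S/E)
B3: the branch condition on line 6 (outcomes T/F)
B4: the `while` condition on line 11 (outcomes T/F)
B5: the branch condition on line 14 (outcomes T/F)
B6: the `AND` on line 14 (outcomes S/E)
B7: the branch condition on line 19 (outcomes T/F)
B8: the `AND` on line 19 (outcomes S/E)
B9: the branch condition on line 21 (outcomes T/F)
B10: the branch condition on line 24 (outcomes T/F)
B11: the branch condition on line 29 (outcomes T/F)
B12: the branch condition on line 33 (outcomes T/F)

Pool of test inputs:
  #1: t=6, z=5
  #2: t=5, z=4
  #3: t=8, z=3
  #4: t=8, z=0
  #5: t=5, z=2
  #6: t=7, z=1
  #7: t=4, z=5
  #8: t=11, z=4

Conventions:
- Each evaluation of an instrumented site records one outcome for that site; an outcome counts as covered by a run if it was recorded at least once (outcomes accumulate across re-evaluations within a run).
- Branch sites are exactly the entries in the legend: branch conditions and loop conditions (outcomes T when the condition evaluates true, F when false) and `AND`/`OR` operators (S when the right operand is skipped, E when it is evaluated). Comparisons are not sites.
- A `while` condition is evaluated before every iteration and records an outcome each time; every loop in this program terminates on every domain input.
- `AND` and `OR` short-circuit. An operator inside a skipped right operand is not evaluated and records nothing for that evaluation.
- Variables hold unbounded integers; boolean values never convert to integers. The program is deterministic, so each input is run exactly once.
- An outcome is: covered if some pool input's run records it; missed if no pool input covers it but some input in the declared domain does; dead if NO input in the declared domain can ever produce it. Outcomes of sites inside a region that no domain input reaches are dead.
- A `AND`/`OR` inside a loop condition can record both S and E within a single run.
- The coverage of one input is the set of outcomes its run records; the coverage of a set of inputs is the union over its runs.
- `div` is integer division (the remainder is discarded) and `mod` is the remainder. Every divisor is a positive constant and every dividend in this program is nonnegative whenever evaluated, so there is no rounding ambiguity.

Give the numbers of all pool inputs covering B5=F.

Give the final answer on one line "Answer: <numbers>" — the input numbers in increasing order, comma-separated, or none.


input #1 (t=6, z=5): does not record B5=F
input #2 (t=5, z=4): does not record B5=F
input #3 (t=8, z=3): records B5=F
input #4 (t=8, z=0): records B5=F
input #5 (t=5, z=2): does not record B5=F
input #6 (t=7, z=1): does not record B5=F
input #7 (t=4, z=5): does not record B5=F
input #8 (t=11, z=4): records B5=F
Answer: 3, 4, 8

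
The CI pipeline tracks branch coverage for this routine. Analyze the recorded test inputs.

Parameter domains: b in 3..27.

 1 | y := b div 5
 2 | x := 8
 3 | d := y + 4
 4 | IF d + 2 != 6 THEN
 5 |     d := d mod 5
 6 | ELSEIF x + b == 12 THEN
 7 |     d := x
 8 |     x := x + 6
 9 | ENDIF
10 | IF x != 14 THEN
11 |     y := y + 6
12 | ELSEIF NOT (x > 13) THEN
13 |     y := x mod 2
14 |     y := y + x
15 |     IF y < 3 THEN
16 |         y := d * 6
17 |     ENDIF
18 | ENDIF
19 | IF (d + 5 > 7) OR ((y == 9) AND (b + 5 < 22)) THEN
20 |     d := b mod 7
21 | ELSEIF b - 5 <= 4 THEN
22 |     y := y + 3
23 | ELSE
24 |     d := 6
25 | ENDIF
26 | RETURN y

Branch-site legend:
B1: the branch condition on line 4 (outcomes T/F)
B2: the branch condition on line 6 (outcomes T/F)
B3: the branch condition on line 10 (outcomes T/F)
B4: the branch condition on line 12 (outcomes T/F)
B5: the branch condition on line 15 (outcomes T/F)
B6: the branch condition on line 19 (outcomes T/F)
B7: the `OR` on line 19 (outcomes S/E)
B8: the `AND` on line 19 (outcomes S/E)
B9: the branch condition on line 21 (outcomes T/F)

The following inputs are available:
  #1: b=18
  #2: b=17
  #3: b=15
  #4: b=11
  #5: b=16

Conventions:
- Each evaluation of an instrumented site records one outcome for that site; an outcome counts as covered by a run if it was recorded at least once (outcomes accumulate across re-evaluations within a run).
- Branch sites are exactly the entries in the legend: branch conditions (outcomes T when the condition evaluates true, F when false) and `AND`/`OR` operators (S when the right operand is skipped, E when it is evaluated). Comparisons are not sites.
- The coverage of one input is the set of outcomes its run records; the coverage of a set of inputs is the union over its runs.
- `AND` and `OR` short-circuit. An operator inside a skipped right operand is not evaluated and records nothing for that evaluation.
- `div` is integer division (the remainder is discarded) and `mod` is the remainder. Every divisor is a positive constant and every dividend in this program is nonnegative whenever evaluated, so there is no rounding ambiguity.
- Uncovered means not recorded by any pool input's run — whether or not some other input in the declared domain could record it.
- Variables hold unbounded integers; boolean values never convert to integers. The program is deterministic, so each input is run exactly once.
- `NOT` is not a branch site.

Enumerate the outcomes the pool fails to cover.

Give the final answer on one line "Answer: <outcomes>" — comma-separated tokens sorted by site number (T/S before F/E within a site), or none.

#1 (b=18) -> B1->T, B3->T, B7->E, B8->E, B6->F, B9->F; covered: B1=T, B3=T, B6=F, B7=E, B8=E, B9=F
#2 (b=17) -> B1->T, B3->T, B7->E, B8->E, B6->F, B9->F; covered: B1=T, B3=T, B6=F, B7=E, B8=E, B9=F
#3 (b=15) -> B1->T, B3->T, B7->E, B8->E, B6->T; covered: B1=T, B3=T, B6=T, B7=E, B8=E
#4 (b=11) -> B1->T, B3->T, B7->E, B8->S, B6->F, B9->F; covered: B1=T, B3=T, B6=F, B7=E, B8=S, B9=F
#5 (b=16) -> B1->T, B3->T, B7->E, B8->E, B6->T; covered: B1=T, B3=T, B6=T, B7=E, B8=E
union over the pool: B1=T, B3=T, B6=T, B6=F, B7=E, B8=S, B8=E, B9=F
uncovered (10 of 18): B1=F, B2=T, B2=F, B3=F, B4=T, B4=F, B5=T, B5=F, B7=S, B9=T

Answer: B1=F, B2=T, B2=F, B3=F, B4=T, B4=F, B5=T, B5=F, B7=S, B9=T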